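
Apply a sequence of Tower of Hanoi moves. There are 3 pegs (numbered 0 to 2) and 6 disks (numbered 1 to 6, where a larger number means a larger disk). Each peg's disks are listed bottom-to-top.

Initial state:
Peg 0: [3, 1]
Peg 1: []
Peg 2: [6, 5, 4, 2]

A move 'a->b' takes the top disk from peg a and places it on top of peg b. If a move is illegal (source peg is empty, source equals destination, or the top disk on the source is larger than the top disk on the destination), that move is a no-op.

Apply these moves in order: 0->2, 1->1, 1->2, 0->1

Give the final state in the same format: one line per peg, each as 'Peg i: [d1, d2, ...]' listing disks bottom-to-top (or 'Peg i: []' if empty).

After move 1 (0->2):
Peg 0: [3]
Peg 1: []
Peg 2: [6, 5, 4, 2, 1]

After move 2 (1->1):
Peg 0: [3]
Peg 1: []
Peg 2: [6, 5, 4, 2, 1]

After move 3 (1->2):
Peg 0: [3]
Peg 1: []
Peg 2: [6, 5, 4, 2, 1]

After move 4 (0->1):
Peg 0: []
Peg 1: [3]
Peg 2: [6, 5, 4, 2, 1]

Answer: Peg 0: []
Peg 1: [3]
Peg 2: [6, 5, 4, 2, 1]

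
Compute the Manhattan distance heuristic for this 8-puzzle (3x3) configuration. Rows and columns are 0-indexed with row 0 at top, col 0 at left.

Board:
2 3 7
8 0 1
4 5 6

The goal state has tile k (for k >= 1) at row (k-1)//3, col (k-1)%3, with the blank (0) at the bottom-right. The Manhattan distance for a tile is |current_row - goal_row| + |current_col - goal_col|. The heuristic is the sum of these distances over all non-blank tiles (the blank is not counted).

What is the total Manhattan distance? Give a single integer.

Tile 2: (0,0)->(0,1) = 1
Tile 3: (0,1)->(0,2) = 1
Tile 7: (0,2)->(2,0) = 4
Tile 8: (1,0)->(2,1) = 2
Tile 1: (1,2)->(0,0) = 3
Tile 4: (2,0)->(1,0) = 1
Tile 5: (2,1)->(1,1) = 1
Tile 6: (2,2)->(1,2) = 1
Sum: 1 + 1 + 4 + 2 + 3 + 1 + 1 + 1 = 14

Answer: 14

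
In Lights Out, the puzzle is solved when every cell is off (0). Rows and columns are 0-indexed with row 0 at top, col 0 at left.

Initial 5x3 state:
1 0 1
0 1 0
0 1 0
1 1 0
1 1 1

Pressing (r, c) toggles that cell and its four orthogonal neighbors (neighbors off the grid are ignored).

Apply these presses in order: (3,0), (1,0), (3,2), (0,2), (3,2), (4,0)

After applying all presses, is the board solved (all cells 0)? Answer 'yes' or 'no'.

Answer: no

Derivation:
After press 1 at (3,0):
1 0 1
0 1 0
1 1 0
0 0 0
0 1 1

After press 2 at (1,0):
0 0 1
1 0 0
0 1 0
0 0 0
0 1 1

After press 3 at (3,2):
0 0 1
1 0 0
0 1 1
0 1 1
0 1 0

After press 4 at (0,2):
0 1 0
1 0 1
0 1 1
0 1 1
0 1 0

After press 5 at (3,2):
0 1 0
1 0 1
0 1 0
0 0 0
0 1 1

After press 6 at (4,0):
0 1 0
1 0 1
0 1 0
1 0 0
1 0 1

Lights still on: 7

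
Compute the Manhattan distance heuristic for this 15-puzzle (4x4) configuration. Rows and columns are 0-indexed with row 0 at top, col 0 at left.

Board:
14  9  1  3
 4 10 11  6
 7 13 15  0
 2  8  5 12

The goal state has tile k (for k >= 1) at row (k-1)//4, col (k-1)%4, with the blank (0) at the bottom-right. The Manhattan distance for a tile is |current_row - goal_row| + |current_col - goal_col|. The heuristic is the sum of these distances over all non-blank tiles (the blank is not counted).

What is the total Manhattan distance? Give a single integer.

Tile 14: (0,0)->(3,1) = 4
Tile 9: (0,1)->(2,0) = 3
Tile 1: (0,2)->(0,0) = 2
Tile 3: (0,3)->(0,2) = 1
Tile 4: (1,0)->(0,3) = 4
Tile 10: (1,1)->(2,1) = 1
Tile 11: (1,2)->(2,2) = 1
Tile 6: (1,3)->(1,1) = 2
Tile 7: (2,0)->(1,2) = 3
Tile 13: (2,1)->(3,0) = 2
Tile 15: (2,2)->(3,2) = 1
Tile 2: (3,0)->(0,1) = 4
Tile 8: (3,1)->(1,3) = 4
Tile 5: (3,2)->(1,0) = 4
Tile 12: (3,3)->(2,3) = 1
Sum: 4 + 3 + 2 + 1 + 4 + 1 + 1 + 2 + 3 + 2 + 1 + 4 + 4 + 4 + 1 = 37

Answer: 37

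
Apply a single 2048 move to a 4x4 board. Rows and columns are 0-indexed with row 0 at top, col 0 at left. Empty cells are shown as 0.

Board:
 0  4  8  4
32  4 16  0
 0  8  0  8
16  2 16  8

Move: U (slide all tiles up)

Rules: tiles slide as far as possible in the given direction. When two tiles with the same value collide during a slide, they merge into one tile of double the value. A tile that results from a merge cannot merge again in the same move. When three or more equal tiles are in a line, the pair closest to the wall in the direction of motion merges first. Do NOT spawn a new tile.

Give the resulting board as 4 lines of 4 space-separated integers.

Answer: 32  8  8  4
16  8 32 16
 0  2  0  0
 0  0  0  0

Derivation:
Slide up:
col 0: [0, 32, 0, 16] -> [32, 16, 0, 0]
col 1: [4, 4, 8, 2] -> [8, 8, 2, 0]
col 2: [8, 16, 0, 16] -> [8, 32, 0, 0]
col 3: [4, 0, 8, 8] -> [4, 16, 0, 0]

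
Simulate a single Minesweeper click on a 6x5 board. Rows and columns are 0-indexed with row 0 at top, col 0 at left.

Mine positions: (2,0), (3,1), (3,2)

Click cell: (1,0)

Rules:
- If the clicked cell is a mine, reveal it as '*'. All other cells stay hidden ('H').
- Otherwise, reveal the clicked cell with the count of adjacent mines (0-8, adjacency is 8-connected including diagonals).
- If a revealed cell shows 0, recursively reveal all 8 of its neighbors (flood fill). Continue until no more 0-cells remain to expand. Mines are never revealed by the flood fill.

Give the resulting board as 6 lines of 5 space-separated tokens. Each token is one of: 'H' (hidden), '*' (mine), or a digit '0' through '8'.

H H H H H
1 H H H H
H H H H H
H H H H H
H H H H H
H H H H H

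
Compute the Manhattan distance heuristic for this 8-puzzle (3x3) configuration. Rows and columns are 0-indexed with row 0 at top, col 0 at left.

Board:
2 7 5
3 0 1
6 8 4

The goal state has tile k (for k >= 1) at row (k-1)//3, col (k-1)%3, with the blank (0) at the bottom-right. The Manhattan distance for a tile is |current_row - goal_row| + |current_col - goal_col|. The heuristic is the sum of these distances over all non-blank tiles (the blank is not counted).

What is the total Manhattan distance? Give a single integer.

Tile 2: at (0,0), goal (0,1), distance |0-0|+|0-1| = 1
Tile 7: at (0,1), goal (2,0), distance |0-2|+|1-0| = 3
Tile 5: at (0,2), goal (1,1), distance |0-1|+|2-1| = 2
Tile 3: at (1,0), goal (0,2), distance |1-0|+|0-2| = 3
Tile 1: at (1,2), goal (0,0), distance |1-0|+|2-0| = 3
Tile 6: at (2,0), goal (1,2), distance |2-1|+|0-2| = 3
Tile 8: at (2,1), goal (2,1), distance |2-2|+|1-1| = 0
Tile 4: at (2,2), goal (1,0), distance |2-1|+|2-0| = 3
Sum: 1 + 3 + 2 + 3 + 3 + 3 + 0 + 3 = 18

Answer: 18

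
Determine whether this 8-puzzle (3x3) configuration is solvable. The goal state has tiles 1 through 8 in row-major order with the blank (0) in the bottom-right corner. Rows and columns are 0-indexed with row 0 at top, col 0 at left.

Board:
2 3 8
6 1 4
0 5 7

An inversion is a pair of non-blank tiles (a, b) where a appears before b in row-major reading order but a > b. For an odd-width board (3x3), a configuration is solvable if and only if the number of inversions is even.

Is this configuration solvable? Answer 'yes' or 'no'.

Answer: yes

Derivation:
Inversions (pairs i<j in row-major order where tile[i] > tile[j] > 0): 10
10 is even, so the puzzle is solvable.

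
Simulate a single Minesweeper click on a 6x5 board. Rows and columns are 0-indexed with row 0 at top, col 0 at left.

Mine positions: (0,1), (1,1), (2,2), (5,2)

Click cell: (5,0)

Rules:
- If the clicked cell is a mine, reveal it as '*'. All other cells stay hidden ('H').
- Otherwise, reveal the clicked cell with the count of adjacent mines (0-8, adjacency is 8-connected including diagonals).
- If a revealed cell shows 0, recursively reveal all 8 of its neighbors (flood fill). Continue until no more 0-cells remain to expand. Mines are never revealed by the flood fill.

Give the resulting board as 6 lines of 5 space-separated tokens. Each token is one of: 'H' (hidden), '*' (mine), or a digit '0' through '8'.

H H H H H
H H H H H
1 2 H H H
0 1 H H H
0 1 H H H
0 1 H H H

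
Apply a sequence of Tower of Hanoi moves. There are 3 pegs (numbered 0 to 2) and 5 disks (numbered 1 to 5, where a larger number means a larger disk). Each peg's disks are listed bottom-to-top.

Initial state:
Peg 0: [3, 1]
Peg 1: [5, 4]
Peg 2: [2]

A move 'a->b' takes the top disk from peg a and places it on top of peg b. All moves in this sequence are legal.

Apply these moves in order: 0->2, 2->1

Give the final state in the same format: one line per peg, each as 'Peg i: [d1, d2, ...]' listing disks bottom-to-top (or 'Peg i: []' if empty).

After move 1 (0->2):
Peg 0: [3]
Peg 1: [5, 4]
Peg 2: [2, 1]

After move 2 (2->1):
Peg 0: [3]
Peg 1: [5, 4, 1]
Peg 2: [2]

Answer: Peg 0: [3]
Peg 1: [5, 4, 1]
Peg 2: [2]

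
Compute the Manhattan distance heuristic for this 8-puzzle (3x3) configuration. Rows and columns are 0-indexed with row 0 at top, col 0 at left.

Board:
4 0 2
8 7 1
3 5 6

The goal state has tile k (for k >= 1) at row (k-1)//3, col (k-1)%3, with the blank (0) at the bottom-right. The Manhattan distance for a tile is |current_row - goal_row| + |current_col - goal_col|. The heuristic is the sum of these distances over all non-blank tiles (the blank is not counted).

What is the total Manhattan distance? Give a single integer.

Tile 4: at (0,0), goal (1,0), distance |0-1|+|0-0| = 1
Tile 2: at (0,2), goal (0,1), distance |0-0|+|2-1| = 1
Tile 8: at (1,0), goal (2,1), distance |1-2|+|0-1| = 2
Tile 7: at (1,1), goal (2,0), distance |1-2|+|1-0| = 2
Tile 1: at (1,2), goal (0,0), distance |1-0|+|2-0| = 3
Tile 3: at (2,0), goal (0,2), distance |2-0|+|0-2| = 4
Tile 5: at (2,1), goal (1,1), distance |2-1|+|1-1| = 1
Tile 6: at (2,2), goal (1,2), distance |2-1|+|2-2| = 1
Sum: 1 + 1 + 2 + 2 + 3 + 4 + 1 + 1 = 15

Answer: 15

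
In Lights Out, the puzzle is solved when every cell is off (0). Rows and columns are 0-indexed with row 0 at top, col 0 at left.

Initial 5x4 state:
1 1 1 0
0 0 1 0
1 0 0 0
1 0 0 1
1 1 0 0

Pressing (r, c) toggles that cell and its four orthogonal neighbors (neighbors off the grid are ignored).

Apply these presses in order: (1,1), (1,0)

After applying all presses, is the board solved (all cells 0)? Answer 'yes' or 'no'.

Answer: no

Derivation:
After press 1 at (1,1):
1 0 1 0
1 1 0 0
1 1 0 0
1 0 0 1
1 1 0 0

After press 2 at (1,0):
0 0 1 0
0 0 0 0
0 1 0 0
1 0 0 1
1 1 0 0

Lights still on: 6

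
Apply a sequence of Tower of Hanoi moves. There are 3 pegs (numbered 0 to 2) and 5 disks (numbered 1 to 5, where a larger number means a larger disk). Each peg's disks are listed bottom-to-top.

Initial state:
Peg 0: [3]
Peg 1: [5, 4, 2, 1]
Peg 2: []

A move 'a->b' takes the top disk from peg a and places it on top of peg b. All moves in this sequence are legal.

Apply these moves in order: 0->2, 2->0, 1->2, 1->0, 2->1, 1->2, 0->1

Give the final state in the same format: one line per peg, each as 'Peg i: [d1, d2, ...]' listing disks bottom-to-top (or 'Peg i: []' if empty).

Answer: Peg 0: [3]
Peg 1: [5, 4, 2]
Peg 2: [1]

Derivation:
After move 1 (0->2):
Peg 0: []
Peg 1: [5, 4, 2, 1]
Peg 2: [3]

After move 2 (2->0):
Peg 0: [3]
Peg 1: [5, 4, 2, 1]
Peg 2: []

After move 3 (1->2):
Peg 0: [3]
Peg 1: [5, 4, 2]
Peg 2: [1]

After move 4 (1->0):
Peg 0: [3, 2]
Peg 1: [5, 4]
Peg 2: [1]

After move 5 (2->1):
Peg 0: [3, 2]
Peg 1: [5, 4, 1]
Peg 2: []

After move 6 (1->2):
Peg 0: [3, 2]
Peg 1: [5, 4]
Peg 2: [1]

After move 7 (0->1):
Peg 0: [3]
Peg 1: [5, 4, 2]
Peg 2: [1]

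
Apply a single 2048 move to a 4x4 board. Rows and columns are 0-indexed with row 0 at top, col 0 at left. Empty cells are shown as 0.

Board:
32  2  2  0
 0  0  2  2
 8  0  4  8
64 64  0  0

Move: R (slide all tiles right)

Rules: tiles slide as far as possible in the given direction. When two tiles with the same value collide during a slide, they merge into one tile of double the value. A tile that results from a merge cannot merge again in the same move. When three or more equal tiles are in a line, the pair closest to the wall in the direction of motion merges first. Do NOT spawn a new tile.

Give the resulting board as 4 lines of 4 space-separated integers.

Answer:   0   0  32   4
  0   0   0   4
  0   8   4   8
  0   0   0 128

Derivation:
Slide right:
row 0: [32, 2, 2, 0] -> [0, 0, 32, 4]
row 1: [0, 0, 2, 2] -> [0, 0, 0, 4]
row 2: [8, 0, 4, 8] -> [0, 8, 4, 8]
row 3: [64, 64, 0, 0] -> [0, 0, 0, 128]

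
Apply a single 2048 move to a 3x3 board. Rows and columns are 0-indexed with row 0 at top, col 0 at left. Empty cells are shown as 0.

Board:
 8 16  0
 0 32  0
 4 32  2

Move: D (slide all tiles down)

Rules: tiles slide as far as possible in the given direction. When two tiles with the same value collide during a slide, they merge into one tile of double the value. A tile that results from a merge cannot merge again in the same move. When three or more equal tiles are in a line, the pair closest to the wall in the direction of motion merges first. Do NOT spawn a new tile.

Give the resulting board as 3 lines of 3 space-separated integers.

Slide down:
col 0: [8, 0, 4] -> [0, 8, 4]
col 1: [16, 32, 32] -> [0, 16, 64]
col 2: [0, 0, 2] -> [0, 0, 2]

Answer:  0  0  0
 8 16  0
 4 64  2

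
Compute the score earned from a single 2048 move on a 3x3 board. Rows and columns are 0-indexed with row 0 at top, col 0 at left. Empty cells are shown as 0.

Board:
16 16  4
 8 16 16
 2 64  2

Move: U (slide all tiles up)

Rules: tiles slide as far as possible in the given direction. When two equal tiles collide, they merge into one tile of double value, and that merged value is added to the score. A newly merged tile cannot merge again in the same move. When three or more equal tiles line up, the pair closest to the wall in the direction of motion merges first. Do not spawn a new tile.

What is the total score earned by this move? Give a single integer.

Answer: 32

Derivation:
Slide up:
col 0: [16, 8, 2] -> [16, 8, 2]  score +0 (running 0)
col 1: [16, 16, 64] -> [32, 64, 0]  score +32 (running 32)
col 2: [4, 16, 2] -> [4, 16, 2]  score +0 (running 32)
Board after move:
16 32  4
 8 64 16
 2  0  2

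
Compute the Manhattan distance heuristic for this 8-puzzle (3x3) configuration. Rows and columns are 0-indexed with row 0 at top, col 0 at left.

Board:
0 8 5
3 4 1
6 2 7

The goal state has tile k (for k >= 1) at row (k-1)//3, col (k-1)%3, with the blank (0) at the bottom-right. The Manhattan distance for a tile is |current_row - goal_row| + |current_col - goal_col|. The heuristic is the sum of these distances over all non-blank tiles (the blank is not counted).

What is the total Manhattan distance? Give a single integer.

Answer: 18

Derivation:
Tile 8: at (0,1), goal (2,1), distance |0-2|+|1-1| = 2
Tile 5: at (0,2), goal (1,1), distance |0-1|+|2-1| = 2
Tile 3: at (1,0), goal (0,2), distance |1-0|+|0-2| = 3
Tile 4: at (1,1), goal (1,0), distance |1-1|+|1-0| = 1
Tile 1: at (1,2), goal (0,0), distance |1-0|+|2-0| = 3
Tile 6: at (2,0), goal (1,2), distance |2-1|+|0-2| = 3
Tile 2: at (2,1), goal (0,1), distance |2-0|+|1-1| = 2
Tile 7: at (2,2), goal (2,0), distance |2-2|+|2-0| = 2
Sum: 2 + 2 + 3 + 1 + 3 + 3 + 2 + 2 = 18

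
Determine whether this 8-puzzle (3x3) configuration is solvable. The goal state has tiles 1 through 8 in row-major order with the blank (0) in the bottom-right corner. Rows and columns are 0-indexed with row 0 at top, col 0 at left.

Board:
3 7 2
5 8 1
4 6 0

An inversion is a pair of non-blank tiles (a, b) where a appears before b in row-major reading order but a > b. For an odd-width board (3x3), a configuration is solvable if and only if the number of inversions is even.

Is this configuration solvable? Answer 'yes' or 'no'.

Answer: no

Derivation:
Inversions (pairs i<j in row-major order where tile[i] > tile[j] > 0): 13
13 is odd, so the puzzle is not solvable.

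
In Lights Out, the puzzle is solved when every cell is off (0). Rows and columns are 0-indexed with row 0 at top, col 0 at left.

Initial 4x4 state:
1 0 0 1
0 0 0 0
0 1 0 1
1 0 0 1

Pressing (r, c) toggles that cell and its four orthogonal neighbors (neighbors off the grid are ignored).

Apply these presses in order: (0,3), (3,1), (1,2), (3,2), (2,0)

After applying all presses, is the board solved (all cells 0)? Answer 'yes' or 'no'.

After press 1 at (0,3):
1 0 1 0
0 0 0 1
0 1 0 1
1 0 0 1

After press 2 at (3,1):
1 0 1 0
0 0 0 1
0 0 0 1
0 1 1 1

After press 3 at (1,2):
1 0 0 0
0 1 1 0
0 0 1 1
0 1 1 1

After press 4 at (3,2):
1 0 0 0
0 1 1 0
0 0 0 1
0 0 0 0

After press 5 at (2,0):
1 0 0 0
1 1 1 0
1 1 0 1
1 0 0 0

Lights still on: 8

Answer: no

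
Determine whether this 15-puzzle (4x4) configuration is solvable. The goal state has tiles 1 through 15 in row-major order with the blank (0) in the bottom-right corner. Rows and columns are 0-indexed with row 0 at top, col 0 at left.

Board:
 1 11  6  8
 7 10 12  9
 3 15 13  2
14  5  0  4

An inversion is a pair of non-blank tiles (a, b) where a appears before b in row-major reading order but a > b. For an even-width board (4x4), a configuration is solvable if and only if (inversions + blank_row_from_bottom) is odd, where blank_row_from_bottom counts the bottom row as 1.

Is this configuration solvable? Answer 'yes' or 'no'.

Inversions: 48
Blank is in row 3 (0-indexed from top), which is row 1 counting from the bottom (bottom = 1).
48 + 1 = 49, which is odd, so the puzzle is solvable.

Answer: yes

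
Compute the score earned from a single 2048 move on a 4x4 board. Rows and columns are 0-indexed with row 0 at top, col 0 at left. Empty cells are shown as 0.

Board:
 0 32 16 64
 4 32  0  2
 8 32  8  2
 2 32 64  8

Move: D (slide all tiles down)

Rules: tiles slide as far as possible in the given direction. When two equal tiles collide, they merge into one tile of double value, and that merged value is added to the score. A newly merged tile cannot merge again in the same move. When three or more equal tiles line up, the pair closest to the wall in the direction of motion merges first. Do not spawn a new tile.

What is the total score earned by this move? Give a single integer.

Slide down:
col 0: [0, 4, 8, 2] -> [0, 4, 8, 2]  score +0 (running 0)
col 1: [32, 32, 32, 32] -> [0, 0, 64, 64]  score +128 (running 128)
col 2: [16, 0, 8, 64] -> [0, 16, 8, 64]  score +0 (running 128)
col 3: [64, 2, 2, 8] -> [0, 64, 4, 8]  score +4 (running 132)
Board after move:
 0  0  0  0
 4  0 16 64
 8 64  8  4
 2 64 64  8

Answer: 132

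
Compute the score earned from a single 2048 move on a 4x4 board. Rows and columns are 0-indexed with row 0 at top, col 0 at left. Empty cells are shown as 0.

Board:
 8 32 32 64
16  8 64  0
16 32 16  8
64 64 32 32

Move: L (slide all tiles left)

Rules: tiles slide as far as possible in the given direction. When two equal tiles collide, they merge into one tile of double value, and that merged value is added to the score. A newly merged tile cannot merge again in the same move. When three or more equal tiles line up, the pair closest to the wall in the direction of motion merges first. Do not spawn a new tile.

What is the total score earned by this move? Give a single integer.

Slide left:
row 0: [8, 32, 32, 64] -> [8, 64, 64, 0]  score +64 (running 64)
row 1: [16, 8, 64, 0] -> [16, 8, 64, 0]  score +0 (running 64)
row 2: [16, 32, 16, 8] -> [16, 32, 16, 8]  score +0 (running 64)
row 3: [64, 64, 32, 32] -> [128, 64, 0, 0]  score +192 (running 256)
Board after move:
  8  64  64   0
 16   8  64   0
 16  32  16   8
128  64   0   0

Answer: 256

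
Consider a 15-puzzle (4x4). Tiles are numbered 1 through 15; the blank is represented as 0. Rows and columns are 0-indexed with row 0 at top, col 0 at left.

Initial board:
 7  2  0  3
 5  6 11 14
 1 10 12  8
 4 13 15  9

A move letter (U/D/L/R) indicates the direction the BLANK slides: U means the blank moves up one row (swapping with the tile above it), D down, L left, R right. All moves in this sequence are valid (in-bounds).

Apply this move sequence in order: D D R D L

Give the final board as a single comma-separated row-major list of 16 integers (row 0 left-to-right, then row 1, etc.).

After move 1 (D):
 7  2 11  3
 5  6  0 14
 1 10 12  8
 4 13 15  9

After move 2 (D):
 7  2 11  3
 5  6 12 14
 1 10  0  8
 4 13 15  9

After move 3 (R):
 7  2 11  3
 5  6 12 14
 1 10  8  0
 4 13 15  9

After move 4 (D):
 7  2 11  3
 5  6 12 14
 1 10  8  9
 4 13 15  0

After move 5 (L):
 7  2 11  3
 5  6 12 14
 1 10  8  9
 4 13  0 15

Answer: 7, 2, 11, 3, 5, 6, 12, 14, 1, 10, 8, 9, 4, 13, 0, 15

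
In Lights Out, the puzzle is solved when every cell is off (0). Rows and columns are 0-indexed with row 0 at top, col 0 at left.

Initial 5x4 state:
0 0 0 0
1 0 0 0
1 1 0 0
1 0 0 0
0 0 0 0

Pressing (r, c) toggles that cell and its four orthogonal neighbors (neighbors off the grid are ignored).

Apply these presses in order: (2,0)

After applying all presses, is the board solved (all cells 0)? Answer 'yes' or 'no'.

Answer: yes

Derivation:
After press 1 at (2,0):
0 0 0 0
0 0 0 0
0 0 0 0
0 0 0 0
0 0 0 0

Lights still on: 0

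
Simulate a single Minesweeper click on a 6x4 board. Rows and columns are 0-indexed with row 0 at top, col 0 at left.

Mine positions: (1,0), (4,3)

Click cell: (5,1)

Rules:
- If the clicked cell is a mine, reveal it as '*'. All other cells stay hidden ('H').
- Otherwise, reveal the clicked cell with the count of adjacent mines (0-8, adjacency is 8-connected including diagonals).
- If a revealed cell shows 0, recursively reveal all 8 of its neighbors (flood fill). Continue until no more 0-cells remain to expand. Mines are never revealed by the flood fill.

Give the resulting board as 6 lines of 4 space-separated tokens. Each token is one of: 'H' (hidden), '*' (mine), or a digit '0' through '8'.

H 1 0 0
H 1 0 0
1 1 0 0
0 0 1 1
0 0 1 H
0 0 1 H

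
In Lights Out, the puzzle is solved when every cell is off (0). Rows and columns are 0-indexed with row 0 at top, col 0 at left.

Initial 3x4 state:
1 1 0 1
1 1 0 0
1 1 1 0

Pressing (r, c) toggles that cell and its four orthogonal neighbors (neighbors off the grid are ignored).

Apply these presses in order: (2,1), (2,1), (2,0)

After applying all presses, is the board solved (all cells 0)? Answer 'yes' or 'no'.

After press 1 at (2,1):
1 1 0 1
1 0 0 0
0 0 0 0

After press 2 at (2,1):
1 1 0 1
1 1 0 0
1 1 1 0

After press 3 at (2,0):
1 1 0 1
0 1 0 0
0 0 1 0

Lights still on: 5

Answer: no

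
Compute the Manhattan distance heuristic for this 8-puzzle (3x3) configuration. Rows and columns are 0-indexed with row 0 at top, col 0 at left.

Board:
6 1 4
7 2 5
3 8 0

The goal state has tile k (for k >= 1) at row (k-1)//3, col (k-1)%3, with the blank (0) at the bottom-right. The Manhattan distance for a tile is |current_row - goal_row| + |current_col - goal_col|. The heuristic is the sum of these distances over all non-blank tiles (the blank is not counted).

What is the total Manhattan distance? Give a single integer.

Answer: 14

Derivation:
Tile 6: (0,0)->(1,2) = 3
Tile 1: (0,1)->(0,0) = 1
Tile 4: (0,2)->(1,0) = 3
Tile 7: (1,0)->(2,0) = 1
Tile 2: (1,1)->(0,1) = 1
Tile 5: (1,2)->(1,1) = 1
Tile 3: (2,0)->(0,2) = 4
Tile 8: (2,1)->(2,1) = 0
Sum: 3 + 1 + 3 + 1 + 1 + 1 + 4 + 0 = 14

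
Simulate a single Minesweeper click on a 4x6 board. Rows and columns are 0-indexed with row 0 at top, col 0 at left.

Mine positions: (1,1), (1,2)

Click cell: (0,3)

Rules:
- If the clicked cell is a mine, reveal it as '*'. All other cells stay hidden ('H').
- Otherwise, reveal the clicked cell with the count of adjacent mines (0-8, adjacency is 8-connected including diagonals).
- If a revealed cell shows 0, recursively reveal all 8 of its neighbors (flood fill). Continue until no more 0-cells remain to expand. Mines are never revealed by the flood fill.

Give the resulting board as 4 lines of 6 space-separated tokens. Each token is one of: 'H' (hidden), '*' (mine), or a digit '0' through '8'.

H H H 1 H H
H H H H H H
H H H H H H
H H H H H H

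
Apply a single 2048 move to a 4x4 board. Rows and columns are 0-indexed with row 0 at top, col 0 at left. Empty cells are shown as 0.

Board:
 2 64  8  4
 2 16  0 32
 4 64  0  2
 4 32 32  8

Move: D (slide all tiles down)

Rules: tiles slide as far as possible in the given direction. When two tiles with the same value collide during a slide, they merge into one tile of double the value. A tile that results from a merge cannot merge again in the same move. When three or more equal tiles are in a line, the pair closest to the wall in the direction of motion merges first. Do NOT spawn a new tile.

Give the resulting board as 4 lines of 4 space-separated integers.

Slide down:
col 0: [2, 2, 4, 4] -> [0, 0, 4, 8]
col 1: [64, 16, 64, 32] -> [64, 16, 64, 32]
col 2: [8, 0, 0, 32] -> [0, 0, 8, 32]
col 3: [4, 32, 2, 8] -> [4, 32, 2, 8]

Answer:  0 64  0  4
 0 16  0 32
 4 64  8  2
 8 32 32  8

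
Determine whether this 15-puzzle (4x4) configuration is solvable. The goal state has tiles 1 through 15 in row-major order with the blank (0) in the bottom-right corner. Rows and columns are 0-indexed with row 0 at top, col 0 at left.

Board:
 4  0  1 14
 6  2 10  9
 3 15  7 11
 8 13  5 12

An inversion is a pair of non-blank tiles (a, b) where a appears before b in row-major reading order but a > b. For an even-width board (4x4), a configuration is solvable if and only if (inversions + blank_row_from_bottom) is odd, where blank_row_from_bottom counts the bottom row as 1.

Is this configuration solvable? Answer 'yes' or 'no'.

Answer: no

Derivation:
Inversions: 38
Blank is in row 0 (0-indexed from top), which is row 4 counting from the bottom (bottom = 1).
38 + 4 = 42, which is even, so the puzzle is not solvable.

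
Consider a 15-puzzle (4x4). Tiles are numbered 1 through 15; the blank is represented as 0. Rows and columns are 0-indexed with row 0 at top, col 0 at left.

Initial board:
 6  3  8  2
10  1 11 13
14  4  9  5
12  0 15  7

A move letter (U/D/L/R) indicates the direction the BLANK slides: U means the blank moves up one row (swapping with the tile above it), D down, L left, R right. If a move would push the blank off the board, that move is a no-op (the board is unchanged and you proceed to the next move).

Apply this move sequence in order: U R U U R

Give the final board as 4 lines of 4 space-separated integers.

Answer:  6  3  2  0
10  1  8 13
14  9 11  5
12  4 15  7

Derivation:
After move 1 (U):
 6  3  8  2
10  1 11 13
14  0  9  5
12  4 15  7

After move 2 (R):
 6  3  8  2
10  1 11 13
14  9  0  5
12  4 15  7

After move 3 (U):
 6  3  8  2
10  1  0 13
14  9 11  5
12  4 15  7

After move 4 (U):
 6  3  0  2
10  1  8 13
14  9 11  5
12  4 15  7

After move 5 (R):
 6  3  2  0
10  1  8 13
14  9 11  5
12  4 15  7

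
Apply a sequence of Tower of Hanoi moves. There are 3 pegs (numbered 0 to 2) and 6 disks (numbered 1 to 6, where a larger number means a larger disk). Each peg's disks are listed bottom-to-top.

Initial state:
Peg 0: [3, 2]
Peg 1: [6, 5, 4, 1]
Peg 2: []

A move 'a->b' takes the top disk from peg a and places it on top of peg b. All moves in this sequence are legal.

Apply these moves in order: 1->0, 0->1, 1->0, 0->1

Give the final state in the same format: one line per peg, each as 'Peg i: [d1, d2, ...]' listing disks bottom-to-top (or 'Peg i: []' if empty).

After move 1 (1->0):
Peg 0: [3, 2, 1]
Peg 1: [6, 5, 4]
Peg 2: []

After move 2 (0->1):
Peg 0: [3, 2]
Peg 1: [6, 5, 4, 1]
Peg 2: []

After move 3 (1->0):
Peg 0: [3, 2, 1]
Peg 1: [6, 5, 4]
Peg 2: []

After move 4 (0->1):
Peg 0: [3, 2]
Peg 1: [6, 5, 4, 1]
Peg 2: []

Answer: Peg 0: [3, 2]
Peg 1: [6, 5, 4, 1]
Peg 2: []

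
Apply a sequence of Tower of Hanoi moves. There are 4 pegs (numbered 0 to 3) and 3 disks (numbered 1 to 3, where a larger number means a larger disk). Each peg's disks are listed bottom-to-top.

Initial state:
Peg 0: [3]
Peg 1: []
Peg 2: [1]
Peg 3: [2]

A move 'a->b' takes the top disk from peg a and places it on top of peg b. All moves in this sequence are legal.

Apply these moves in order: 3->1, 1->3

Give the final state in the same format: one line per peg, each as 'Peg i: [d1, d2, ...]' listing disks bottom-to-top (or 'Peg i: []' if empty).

Answer: Peg 0: [3]
Peg 1: []
Peg 2: [1]
Peg 3: [2]

Derivation:
After move 1 (3->1):
Peg 0: [3]
Peg 1: [2]
Peg 2: [1]
Peg 3: []

After move 2 (1->3):
Peg 0: [3]
Peg 1: []
Peg 2: [1]
Peg 3: [2]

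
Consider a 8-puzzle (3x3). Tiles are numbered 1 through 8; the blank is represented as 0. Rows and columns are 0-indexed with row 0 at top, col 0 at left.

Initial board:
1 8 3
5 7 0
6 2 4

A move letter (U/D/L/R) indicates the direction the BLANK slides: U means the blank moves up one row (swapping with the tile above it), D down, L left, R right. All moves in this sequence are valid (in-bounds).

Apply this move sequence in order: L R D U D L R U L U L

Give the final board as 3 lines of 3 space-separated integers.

Answer: 0 1 3
5 8 7
6 2 4

Derivation:
After move 1 (L):
1 8 3
5 0 7
6 2 4

After move 2 (R):
1 8 3
5 7 0
6 2 4

After move 3 (D):
1 8 3
5 7 4
6 2 0

After move 4 (U):
1 8 3
5 7 0
6 2 4

After move 5 (D):
1 8 3
5 7 4
6 2 0

After move 6 (L):
1 8 3
5 7 4
6 0 2

After move 7 (R):
1 8 3
5 7 4
6 2 0

After move 8 (U):
1 8 3
5 7 0
6 2 4

After move 9 (L):
1 8 3
5 0 7
6 2 4

After move 10 (U):
1 0 3
5 8 7
6 2 4

After move 11 (L):
0 1 3
5 8 7
6 2 4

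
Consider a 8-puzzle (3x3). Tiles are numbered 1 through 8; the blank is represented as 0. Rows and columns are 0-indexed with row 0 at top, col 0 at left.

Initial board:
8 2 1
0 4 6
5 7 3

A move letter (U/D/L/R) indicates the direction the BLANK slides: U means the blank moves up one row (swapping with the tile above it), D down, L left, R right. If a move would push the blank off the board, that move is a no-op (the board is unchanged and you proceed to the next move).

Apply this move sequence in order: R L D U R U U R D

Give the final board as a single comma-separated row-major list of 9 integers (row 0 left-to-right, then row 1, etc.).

After move 1 (R):
8 2 1
4 0 6
5 7 3

After move 2 (L):
8 2 1
0 4 6
5 7 3

After move 3 (D):
8 2 1
5 4 6
0 7 3

After move 4 (U):
8 2 1
0 4 6
5 7 3

After move 5 (R):
8 2 1
4 0 6
5 7 3

After move 6 (U):
8 0 1
4 2 6
5 7 3

After move 7 (U):
8 0 1
4 2 6
5 7 3

After move 8 (R):
8 1 0
4 2 6
5 7 3

After move 9 (D):
8 1 6
4 2 0
5 7 3

Answer: 8, 1, 6, 4, 2, 0, 5, 7, 3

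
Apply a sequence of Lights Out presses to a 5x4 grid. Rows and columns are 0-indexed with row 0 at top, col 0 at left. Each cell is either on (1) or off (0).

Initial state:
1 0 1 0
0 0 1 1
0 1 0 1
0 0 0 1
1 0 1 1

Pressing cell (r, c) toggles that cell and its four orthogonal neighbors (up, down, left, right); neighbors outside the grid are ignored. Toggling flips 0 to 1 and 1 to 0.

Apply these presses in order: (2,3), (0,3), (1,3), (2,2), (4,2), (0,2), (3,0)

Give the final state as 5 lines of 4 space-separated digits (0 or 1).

After press 1 at (2,3):
1 0 1 0
0 0 1 0
0 1 1 0
0 0 0 0
1 0 1 1

After press 2 at (0,3):
1 0 0 1
0 0 1 1
0 1 1 0
0 0 0 0
1 0 1 1

After press 3 at (1,3):
1 0 0 0
0 0 0 0
0 1 1 1
0 0 0 0
1 0 1 1

After press 4 at (2,2):
1 0 0 0
0 0 1 0
0 0 0 0
0 0 1 0
1 0 1 1

After press 5 at (4,2):
1 0 0 0
0 0 1 0
0 0 0 0
0 0 0 0
1 1 0 0

After press 6 at (0,2):
1 1 1 1
0 0 0 0
0 0 0 0
0 0 0 0
1 1 0 0

After press 7 at (3,0):
1 1 1 1
0 0 0 0
1 0 0 0
1 1 0 0
0 1 0 0

Answer: 1 1 1 1
0 0 0 0
1 0 0 0
1 1 0 0
0 1 0 0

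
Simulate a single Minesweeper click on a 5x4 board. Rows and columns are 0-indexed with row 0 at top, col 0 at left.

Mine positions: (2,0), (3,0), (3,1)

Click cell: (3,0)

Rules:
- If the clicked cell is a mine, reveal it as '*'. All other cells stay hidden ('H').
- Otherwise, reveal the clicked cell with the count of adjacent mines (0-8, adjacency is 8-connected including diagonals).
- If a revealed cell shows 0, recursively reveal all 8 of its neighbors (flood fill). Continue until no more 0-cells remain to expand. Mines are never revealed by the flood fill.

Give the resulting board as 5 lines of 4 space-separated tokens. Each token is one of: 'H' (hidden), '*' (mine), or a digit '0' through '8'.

H H H H
H H H H
H H H H
* H H H
H H H H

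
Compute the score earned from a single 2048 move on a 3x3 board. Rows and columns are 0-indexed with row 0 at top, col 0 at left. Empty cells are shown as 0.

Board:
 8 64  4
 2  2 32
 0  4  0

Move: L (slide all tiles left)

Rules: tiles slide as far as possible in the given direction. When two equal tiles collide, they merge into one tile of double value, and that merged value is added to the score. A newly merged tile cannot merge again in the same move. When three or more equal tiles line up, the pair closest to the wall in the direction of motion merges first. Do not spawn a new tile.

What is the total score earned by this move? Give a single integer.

Answer: 4

Derivation:
Slide left:
row 0: [8, 64, 4] -> [8, 64, 4]  score +0 (running 0)
row 1: [2, 2, 32] -> [4, 32, 0]  score +4 (running 4)
row 2: [0, 4, 0] -> [4, 0, 0]  score +0 (running 4)
Board after move:
 8 64  4
 4 32  0
 4  0  0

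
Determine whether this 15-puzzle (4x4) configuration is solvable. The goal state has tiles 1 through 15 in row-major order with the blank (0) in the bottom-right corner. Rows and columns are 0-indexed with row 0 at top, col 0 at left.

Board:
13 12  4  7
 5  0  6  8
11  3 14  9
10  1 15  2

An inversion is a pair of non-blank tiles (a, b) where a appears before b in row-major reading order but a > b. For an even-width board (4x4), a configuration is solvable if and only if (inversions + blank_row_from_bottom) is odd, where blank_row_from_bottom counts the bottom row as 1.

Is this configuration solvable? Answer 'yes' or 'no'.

Answer: yes

Derivation:
Inversions: 56
Blank is in row 1 (0-indexed from top), which is row 3 counting from the bottom (bottom = 1).
56 + 3 = 59, which is odd, so the puzzle is solvable.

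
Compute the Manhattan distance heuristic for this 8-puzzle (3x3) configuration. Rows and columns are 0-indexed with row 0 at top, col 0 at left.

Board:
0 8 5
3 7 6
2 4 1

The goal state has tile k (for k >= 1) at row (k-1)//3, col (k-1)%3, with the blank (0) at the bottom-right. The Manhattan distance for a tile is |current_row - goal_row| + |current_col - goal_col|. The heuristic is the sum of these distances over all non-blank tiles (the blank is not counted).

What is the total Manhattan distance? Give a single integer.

Answer: 18

Derivation:
Tile 8: at (0,1), goal (2,1), distance |0-2|+|1-1| = 2
Tile 5: at (0,2), goal (1,1), distance |0-1|+|2-1| = 2
Tile 3: at (1,0), goal (0,2), distance |1-0|+|0-2| = 3
Tile 7: at (1,1), goal (2,0), distance |1-2|+|1-0| = 2
Tile 6: at (1,2), goal (1,2), distance |1-1|+|2-2| = 0
Tile 2: at (2,0), goal (0,1), distance |2-0|+|0-1| = 3
Tile 4: at (2,1), goal (1,0), distance |2-1|+|1-0| = 2
Tile 1: at (2,2), goal (0,0), distance |2-0|+|2-0| = 4
Sum: 2 + 2 + 3 + 2 + 0 + 3 + 2 + 4 = 18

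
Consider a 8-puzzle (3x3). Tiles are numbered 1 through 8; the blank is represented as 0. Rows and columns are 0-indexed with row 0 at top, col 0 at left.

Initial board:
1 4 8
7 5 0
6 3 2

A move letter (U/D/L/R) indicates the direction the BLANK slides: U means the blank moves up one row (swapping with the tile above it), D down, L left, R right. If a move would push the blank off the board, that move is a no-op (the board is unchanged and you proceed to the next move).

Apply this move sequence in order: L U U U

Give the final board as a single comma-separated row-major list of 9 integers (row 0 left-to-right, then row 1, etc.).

Answer: 1, 0, 8, 7, 4, 5, 6, 3, 2

Derivation:
After move 1 (L):
1 4 8
7 0 5
6 3 2

After move 2 (U):
1 0 8
7 4 5
6 3 2

After move 3 (U):
1 0 8
7 4 5
6 3 2

After move 4 (U):
1 0 8
7 4 5
6 3 2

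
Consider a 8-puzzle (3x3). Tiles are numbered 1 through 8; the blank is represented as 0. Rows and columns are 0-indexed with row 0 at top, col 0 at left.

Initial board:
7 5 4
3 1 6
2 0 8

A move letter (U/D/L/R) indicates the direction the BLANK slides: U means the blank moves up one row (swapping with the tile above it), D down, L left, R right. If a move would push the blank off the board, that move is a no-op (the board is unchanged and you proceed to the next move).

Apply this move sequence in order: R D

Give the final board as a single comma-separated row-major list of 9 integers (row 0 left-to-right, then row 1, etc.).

Answer: 7, 5, 4, 3, 1, 6, 2, 8, 0

Derivation:
After move 1 (R):
7 5 4
3 1 6
2 8 0

After move 2 (D):
7 5 4
3 1 6
2 8 0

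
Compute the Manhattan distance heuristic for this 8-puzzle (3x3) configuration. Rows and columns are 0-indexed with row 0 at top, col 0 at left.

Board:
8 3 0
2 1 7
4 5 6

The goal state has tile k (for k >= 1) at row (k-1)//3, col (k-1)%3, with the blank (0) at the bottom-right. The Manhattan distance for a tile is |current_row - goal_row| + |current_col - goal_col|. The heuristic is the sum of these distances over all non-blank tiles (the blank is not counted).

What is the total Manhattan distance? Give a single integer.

Answer: 14

Derivation:
Tile 8: (0,0)->(2,1) = 3
Tile 3: (0,1)->(0,2) = 1
Tile 2: (1,0)->(0,1) = 2
Tile 1: (1,1)->(0,0) = 2
Tile 7: (1,2)->(2,0) = 3
Tile 4: (2,0)->(1,0) = 1
Tile 5: (2,1)->(1,1) = 1
Tile 6: (2,2)->(1,2) = 1
Sum: 3 + 1 + 2 + 2 + 3 + 1 + 1 + 1 = 14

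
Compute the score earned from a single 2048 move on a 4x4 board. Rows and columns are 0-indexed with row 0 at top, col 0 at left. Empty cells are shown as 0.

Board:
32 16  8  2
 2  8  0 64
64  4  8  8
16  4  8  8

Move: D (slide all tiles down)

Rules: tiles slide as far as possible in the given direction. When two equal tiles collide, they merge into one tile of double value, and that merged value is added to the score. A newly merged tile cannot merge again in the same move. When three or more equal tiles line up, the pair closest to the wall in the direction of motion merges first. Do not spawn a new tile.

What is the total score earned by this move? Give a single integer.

Slide down:
col 0: [32, 2, 64, 16] -> [32, 2, 64, 16]  score +0 (running 0)
col 1: [16, 8, 4, 4] -> [0, 16, 8, 8]  score +8 (running 8)
col 2: [8, 0, 8, 8] -> [0, 0, 8, 16]  score +16 (running 24)
col 3: [2, 64, 8, 8] -> [0, 2, 64, 16]  score +16 (running 40)
Board after move:
32  0  0  0
 2 16  0  2
64  8  8 64
16  8 16 16

Answer: 40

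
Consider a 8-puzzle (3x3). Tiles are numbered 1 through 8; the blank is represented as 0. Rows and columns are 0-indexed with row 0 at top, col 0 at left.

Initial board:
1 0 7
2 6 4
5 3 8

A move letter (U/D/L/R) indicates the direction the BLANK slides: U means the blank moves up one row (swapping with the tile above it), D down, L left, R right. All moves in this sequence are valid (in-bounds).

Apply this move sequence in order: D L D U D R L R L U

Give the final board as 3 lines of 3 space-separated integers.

Answer: 1 6 7
0 2 4
5 3 8

Derivation:
After move 1 (D):
1 6 7
2 0 4
5 3 8

After move 2 (L):
1 6 7
0 2 4
5 3 8

After move 3 (D):
1 6 7
5 2 4
0 3 8

After move 4 (U):
1 6 7
0 2 4
5 3 8

After move 5 (D):
1 6 7
5 2 4
0 3 8

After move 6 (R):
1 6 7
5 2 4
3 0 8

After move 7 (L):
1 6 7
5 2 4
0 3 8

After move 8 (R):
1 6 7
5 2 4
3 0 8

After move 9 (L):
1 6 7
5 2 4
0 3 8

After move 10 (U):
1 6 7
0 2 4
5 3 8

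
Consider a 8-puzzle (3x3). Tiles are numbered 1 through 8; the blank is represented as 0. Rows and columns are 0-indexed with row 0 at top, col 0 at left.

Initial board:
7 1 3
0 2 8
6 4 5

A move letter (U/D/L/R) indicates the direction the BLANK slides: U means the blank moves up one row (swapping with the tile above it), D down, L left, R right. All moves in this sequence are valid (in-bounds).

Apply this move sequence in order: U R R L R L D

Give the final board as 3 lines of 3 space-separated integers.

After move 1 (U):
0 1 3
7 2 8
6 4 5

After move 2 (R):
1 0 3
7 2 8
6 4 5

After move 3 (R):
1 3 0
7 2 8
6 4 5

After move 4 (L):
1 0 3
7 2 8
6 4 5

After move 5 (R):
1 3 0
7 2 8
6 4 5

After move 6 (L):
1 0 3
7 2 8
6 4 5

After move 7 (D):
1 2 3
7 0 8
6 4 5

Answer: 1 2 3
7 0 8
6 4 5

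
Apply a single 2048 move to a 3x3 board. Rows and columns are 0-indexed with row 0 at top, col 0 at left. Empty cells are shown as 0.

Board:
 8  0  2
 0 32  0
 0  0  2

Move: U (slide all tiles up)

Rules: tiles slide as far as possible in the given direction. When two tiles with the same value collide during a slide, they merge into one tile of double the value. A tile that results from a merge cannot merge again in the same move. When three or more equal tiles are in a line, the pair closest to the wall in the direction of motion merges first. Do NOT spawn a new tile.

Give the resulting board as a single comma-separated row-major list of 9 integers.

Answer: 8, 32, 4, 0, 0, 0, 0, 0, 0

Derivation:
Slide up:
col 0: [8, 0, 0] -> [8, 0, 0]
col 1: [0, 32, 0] -> [32, 0, 0]
col 2: [2, 0, 2] -> [4, 0, 0]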